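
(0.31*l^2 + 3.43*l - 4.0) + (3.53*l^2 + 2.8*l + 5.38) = 3.84*l^2 + 6.23*l + 1.38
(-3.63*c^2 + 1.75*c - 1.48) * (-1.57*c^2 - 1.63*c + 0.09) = 5.6991*c^4 + 3.1694*c^3 - 0.8556*c^2 + 2.5699*c - 0.1332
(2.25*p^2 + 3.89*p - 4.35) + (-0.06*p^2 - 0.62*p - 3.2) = 2.19*p^2 + 3.27*p - 7.55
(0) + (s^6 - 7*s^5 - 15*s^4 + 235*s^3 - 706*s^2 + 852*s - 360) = s^6 - 7*s^5 - 15*s^4 + 235*s^3 - 706*s^2 + 852*s - 360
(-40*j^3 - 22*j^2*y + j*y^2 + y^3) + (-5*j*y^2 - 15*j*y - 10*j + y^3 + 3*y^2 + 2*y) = -40*j^3 - 22*j^2*y - 4*j*y^2 - 15*j*y - 10*j + 2*y^3 + 3*y^2 + 2*y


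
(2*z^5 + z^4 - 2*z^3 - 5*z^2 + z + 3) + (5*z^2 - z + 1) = 2*z^5 + z^4 - 2*z^3 + 4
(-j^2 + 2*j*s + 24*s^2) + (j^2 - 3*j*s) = -j*s + 24*s^2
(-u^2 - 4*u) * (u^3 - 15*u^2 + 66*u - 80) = -u^5 + 11*u^4 - 6*u^3 - 184*u^2 + 320*u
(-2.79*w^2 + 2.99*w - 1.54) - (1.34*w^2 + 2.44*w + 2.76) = -4.13*w^2 + 0.55*w - 4.3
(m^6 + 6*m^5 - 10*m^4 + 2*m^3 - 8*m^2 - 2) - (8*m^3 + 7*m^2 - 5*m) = m^6 + 6*m^5 - 10*m^4 - 6*m^3 - 15*m^2 + 5*m - 2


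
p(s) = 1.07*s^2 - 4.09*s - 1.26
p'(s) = 2.14*s - 4.09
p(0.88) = -4.03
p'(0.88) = -2.21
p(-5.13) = 47.88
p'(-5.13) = -15.07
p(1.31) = -4.78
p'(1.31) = -1.29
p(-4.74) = 42.17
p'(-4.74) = -14.23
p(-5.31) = 50.63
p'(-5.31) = -15.45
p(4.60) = 2.57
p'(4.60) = 5.75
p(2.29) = -5.01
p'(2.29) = 0.81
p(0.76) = -3.75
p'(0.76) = -2.46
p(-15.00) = 300.84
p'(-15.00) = -36.19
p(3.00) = -3.90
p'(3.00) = 2.33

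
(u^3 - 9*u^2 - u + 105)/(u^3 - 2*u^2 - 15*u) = (u - 7)/u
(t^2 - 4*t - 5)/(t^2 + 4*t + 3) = (t - 5)/(t + 3)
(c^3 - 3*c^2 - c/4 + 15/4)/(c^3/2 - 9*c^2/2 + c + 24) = (4*c^3 - 12*c^2 - c + 15)/(2*(c^3 - 9*c^2 + 2*c + 48))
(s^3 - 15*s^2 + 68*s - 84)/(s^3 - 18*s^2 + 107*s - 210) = (s - 2)/(s - 5)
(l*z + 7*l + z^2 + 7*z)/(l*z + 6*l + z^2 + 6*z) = (z + 7)/(z + 6)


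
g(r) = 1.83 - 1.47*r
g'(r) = -1.47000000000000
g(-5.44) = 9.83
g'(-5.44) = -1.47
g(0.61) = 0.93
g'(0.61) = -1.47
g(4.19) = -4.33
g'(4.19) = -1.47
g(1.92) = -0.99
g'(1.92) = -1.47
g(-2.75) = 5.87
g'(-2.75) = -1.47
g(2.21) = -1.42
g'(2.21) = -1.47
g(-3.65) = 7.20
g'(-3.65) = -1.47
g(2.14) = -1.32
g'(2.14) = -1.47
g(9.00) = -11.40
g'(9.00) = -1.47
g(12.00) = -15.81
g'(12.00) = -1.47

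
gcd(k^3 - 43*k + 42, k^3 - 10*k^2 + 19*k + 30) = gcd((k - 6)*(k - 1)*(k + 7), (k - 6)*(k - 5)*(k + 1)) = k - 6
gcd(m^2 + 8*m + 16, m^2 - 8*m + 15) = 1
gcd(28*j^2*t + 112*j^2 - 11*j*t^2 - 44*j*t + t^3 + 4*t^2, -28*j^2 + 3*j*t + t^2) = -4*j + t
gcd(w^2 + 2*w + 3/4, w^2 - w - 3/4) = w + 1/2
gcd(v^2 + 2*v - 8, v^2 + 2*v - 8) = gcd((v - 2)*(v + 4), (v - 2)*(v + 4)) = v^2 + 2*v - 8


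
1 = 1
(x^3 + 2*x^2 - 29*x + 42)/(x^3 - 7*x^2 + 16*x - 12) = (x + 7)/(x - 2)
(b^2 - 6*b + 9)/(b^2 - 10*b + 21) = (b - 3)/(b - 7)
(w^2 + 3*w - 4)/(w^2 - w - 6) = (-w^2 - 3*w + 4)/(-w^2 + w + 6)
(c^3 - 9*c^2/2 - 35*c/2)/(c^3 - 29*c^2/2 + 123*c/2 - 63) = c*(2*c + 5)/(2*c^2 - 15*c + 18)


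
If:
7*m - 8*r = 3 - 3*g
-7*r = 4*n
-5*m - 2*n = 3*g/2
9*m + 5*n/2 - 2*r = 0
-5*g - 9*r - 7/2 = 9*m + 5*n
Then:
No Solution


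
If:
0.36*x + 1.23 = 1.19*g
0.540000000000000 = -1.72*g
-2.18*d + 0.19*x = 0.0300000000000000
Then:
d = -0.40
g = -0.31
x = -4.45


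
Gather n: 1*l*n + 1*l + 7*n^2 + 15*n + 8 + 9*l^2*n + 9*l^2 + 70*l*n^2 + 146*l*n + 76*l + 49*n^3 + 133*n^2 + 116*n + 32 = 9*l^2 + 77*l + 49*n^3 + n^2*(70*l + 140) + n*(9*l^2 + 147*l + 131) + 40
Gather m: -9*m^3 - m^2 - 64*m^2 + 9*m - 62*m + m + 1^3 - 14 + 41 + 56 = -9*m^3 - 65*m^2 - 52*m + 84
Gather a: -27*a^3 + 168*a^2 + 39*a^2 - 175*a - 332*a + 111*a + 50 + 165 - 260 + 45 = -27*a^3 + 207*a^2 - 396*a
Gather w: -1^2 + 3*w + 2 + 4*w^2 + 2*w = 4*w^2 + 5*w + 1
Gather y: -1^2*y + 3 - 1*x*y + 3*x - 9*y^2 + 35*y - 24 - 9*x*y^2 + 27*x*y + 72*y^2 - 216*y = 3*x + y^2*(63 - 9*x) + y*(26*x - 182) - 21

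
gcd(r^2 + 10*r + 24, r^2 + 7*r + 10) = 1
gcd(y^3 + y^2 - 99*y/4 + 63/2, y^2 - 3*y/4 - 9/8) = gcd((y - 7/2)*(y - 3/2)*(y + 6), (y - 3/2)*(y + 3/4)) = y - 3/2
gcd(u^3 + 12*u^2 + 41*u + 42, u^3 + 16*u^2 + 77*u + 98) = u^2 + 9*u + 14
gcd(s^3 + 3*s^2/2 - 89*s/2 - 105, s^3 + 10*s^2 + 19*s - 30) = s + 6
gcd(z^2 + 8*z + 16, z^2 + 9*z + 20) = z + 4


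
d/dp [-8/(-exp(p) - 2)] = -8*exp(p)/(exp(p) + 2)^2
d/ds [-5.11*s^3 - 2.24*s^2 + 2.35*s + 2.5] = -15.33*s^2 - 4.48*s + 2.35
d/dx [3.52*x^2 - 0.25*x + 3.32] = 7.04*x - 0.25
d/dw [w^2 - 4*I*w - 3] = 2*w - 4*I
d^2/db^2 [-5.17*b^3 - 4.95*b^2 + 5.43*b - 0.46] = -31.02*b - 9.9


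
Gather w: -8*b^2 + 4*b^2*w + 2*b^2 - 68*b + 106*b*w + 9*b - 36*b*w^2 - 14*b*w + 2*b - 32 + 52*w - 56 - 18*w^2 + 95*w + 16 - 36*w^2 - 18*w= -6*b^2 - 57*b + w^2*(-36*b - 54) + w*(4*b^2 + 92*b + 129) - 72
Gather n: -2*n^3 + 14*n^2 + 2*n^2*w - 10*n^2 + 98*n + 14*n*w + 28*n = -2*n^3 + n^2*(2*w + 4) + n*(14*w + 126)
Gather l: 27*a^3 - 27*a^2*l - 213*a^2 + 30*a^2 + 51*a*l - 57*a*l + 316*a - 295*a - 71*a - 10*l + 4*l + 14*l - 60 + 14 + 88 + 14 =27*a^3 - 183*a^2 - 50*a + l*(-27*a^2 - 6*a + 8) + 56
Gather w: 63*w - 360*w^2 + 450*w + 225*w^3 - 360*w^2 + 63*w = 225*w^3 - 720*w^2 + 576*w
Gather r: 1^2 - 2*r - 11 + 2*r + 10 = 0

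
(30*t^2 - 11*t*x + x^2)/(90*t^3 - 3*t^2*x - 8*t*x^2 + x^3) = 1/(3*t + x)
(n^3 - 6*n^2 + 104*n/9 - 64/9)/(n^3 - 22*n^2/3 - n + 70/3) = (9*n^2 - 36*n + 32)/(3*(3*n^2 - 16*n - 35))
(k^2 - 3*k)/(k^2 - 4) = k*(k - 3)/(k^2 - 4)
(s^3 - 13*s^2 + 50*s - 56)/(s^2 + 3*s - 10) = (s^2 - 11*s + 28)/(s + 5)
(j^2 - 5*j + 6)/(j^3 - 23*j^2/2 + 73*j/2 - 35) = 2*(j - 3)/(2*j^2 - 19*j + 35)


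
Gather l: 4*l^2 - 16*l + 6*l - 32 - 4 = 4*l^2 - 10*l - 36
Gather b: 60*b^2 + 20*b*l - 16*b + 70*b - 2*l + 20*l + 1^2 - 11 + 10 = 60*b^2 + b*(20*l + 54) + 18*l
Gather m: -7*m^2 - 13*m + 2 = -7*m^2 - 13*m + 2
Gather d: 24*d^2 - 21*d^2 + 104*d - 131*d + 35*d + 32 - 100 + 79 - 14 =3*d^2 + 8*d - 3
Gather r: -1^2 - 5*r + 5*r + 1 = 0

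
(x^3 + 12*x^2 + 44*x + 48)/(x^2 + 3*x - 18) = (x^2 + 6*x + 8)/(x - 3)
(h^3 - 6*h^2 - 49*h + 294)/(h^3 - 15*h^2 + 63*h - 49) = (h^2 + h - 42)/(h^2 - 8*h + 7)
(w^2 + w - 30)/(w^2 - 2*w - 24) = (-w^2 - w + 30)/(-w^2 + 2*w + 24)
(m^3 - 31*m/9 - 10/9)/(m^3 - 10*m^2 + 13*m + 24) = (9*m^3 - 31*m - 10)/(9*(m^3 - 10*m^2 + 13*m + 24))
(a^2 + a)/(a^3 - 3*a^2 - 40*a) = (a + 1)/(a^2 - 3*a - 40)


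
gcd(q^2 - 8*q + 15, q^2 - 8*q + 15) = q^2 - 8*q + 15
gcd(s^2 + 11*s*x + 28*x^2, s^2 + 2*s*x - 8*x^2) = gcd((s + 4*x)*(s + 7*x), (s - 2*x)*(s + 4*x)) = s + 4*x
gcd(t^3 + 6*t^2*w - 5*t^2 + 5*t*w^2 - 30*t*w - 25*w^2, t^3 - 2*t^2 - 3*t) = 1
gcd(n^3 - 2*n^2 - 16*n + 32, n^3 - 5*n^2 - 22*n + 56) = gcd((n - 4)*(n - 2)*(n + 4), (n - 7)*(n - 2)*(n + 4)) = n^2 + 2*n - 8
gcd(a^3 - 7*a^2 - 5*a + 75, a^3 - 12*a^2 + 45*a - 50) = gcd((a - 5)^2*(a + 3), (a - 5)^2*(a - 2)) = a^2 - 10*a + 25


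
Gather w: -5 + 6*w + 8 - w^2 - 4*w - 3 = -w^2 + 2*w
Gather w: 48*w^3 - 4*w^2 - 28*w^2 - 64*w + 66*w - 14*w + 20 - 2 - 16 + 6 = 48*w^3 - 32*w^2 - 12*w + 8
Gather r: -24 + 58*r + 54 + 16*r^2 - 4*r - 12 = 16*r^2 + 54*r + 18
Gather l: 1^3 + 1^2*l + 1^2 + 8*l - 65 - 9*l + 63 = 0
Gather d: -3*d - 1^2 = -3*d - 1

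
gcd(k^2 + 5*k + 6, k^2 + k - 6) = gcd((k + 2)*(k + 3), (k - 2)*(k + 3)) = k + 3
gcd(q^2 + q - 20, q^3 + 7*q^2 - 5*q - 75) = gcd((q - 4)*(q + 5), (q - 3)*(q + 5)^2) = q + 5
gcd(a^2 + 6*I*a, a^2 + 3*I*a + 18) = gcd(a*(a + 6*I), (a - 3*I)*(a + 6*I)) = a + 6*I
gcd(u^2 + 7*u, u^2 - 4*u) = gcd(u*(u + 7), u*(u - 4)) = u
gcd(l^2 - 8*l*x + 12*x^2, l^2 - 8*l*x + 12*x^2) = l^2 - 8*l*x + 12*x^2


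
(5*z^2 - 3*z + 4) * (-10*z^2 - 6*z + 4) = -50*z^4 - 2*z^2 - 36*z + 16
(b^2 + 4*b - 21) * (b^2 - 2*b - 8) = b^4 + 2*b^3 - 37*b^2 + 10*b + 168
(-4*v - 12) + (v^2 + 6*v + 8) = v^2 + 2*v - 4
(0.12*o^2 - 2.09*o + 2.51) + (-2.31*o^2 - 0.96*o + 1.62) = -2.19*o^2 - 3.05*o + 4.13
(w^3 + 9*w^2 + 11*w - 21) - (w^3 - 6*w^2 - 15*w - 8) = 15*w^2 + 26*w - 13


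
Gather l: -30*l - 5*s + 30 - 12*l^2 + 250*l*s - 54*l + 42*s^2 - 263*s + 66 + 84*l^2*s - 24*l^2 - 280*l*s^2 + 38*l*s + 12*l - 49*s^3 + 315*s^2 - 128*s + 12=l^2*(84*s - 36) + l*(-280*s^2 + 288*s - 72) - 49*s^3 + 357*s^2 - 396*s + 108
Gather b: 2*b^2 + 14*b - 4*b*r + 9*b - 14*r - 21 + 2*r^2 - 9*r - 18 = 2*b^2 + b*(23 - 4*r) + 2*r^2 - 23*r - 39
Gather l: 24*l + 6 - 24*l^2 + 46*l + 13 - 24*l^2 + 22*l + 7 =-48*l^2 + 92*l + 26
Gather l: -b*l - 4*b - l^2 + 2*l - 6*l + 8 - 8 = -4*b - l^2 + l*(-b - 4)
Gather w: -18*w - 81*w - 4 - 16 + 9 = -99*w - 11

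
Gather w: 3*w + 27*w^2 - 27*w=27*w^2 - 24*w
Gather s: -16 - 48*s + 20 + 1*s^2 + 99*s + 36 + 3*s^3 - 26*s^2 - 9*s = 3*s^3 - 25*s^2 + 42*s + 40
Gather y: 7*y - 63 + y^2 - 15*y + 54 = y^2 - 8*y - 9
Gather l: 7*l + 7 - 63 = 7*l - 56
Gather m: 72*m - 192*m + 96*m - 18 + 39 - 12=9 - 24*m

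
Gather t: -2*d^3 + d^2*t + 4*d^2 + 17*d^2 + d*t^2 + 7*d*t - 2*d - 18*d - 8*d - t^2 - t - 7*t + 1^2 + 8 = -2*d^3 + 21*d^2 - 28*d + t^2*(d - 1) + t*(d^2 + 7*d - 8) + 9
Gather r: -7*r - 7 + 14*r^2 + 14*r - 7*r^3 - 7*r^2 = -7*r^3 + 7*r^2 + 7*r - 7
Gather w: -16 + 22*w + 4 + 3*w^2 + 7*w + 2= 3*w^2 + 29*w - 10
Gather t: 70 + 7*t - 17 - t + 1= 6*t + 54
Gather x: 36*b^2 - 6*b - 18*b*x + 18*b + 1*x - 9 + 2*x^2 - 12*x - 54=36*b^2 + 12*b + 2*x^2 + x*(-18*b - 11) - 63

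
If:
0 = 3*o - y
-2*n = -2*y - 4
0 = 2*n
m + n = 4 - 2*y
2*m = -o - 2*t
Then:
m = 8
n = 0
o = -2/3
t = -23/3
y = -2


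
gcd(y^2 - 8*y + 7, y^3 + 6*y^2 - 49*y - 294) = y - 7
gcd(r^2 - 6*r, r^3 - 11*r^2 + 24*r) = r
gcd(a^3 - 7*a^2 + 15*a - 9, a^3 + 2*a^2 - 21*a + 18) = a^2 - 4*a + 3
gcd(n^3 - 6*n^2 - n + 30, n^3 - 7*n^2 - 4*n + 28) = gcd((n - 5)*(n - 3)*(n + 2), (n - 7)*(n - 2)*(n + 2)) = n + 2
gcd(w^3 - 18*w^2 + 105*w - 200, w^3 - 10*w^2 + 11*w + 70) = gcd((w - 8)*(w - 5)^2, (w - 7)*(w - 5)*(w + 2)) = w - 5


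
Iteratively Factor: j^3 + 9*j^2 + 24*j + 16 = (j + 4)*(j^2 + 5*j + 4) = (j + 4)^2*(j + 1)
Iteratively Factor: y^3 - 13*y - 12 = (y - 4)*(y^2 + 4*y + 3) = (y - 4)*(y + 1)*(y + 3)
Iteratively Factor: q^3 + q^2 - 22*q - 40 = (q + 4)*(q^2 - 3*q - 10) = (q - 5)*(q + 4)*(q + 2)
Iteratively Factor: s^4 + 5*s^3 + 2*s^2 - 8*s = (s)*(s^3 + 5*s^2 + 2*s - 8) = s*(s - 1)*(s^2 + 6*s + 8) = s*(s - 1)*(s + 2)*(s + 4)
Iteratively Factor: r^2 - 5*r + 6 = (r - 3)*(r - 2)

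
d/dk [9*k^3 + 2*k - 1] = 27*k^2 + 2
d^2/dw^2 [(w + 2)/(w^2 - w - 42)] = 2*((-3*w - 1)*(-w^2 + w + 42) - (w + 2)*(2*w - 1)^2)/(-w^2 + w + 42)^3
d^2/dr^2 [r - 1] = 0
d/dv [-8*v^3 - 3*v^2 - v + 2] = -24*v^2 - 6*v - 1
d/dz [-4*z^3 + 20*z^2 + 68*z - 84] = -12*z^2 + 40*z + 68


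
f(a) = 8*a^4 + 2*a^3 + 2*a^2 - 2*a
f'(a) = 32*a^3 + 6*a^2 + 4*a - 2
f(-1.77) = 77.24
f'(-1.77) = -167.73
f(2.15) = 195.76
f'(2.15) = 352.36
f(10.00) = 82180.00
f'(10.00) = 32638.00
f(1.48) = 46.29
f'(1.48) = 120.80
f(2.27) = 241.58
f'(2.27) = 412.30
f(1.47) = 45.09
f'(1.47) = 118.49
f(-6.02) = 10155.12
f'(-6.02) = -6789.99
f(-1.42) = 33.67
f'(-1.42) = -87.21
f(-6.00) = 10020.00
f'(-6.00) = -6722.00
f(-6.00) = 10020.00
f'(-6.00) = -6722.00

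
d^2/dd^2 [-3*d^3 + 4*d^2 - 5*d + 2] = 8 - 18*d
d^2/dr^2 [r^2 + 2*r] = 2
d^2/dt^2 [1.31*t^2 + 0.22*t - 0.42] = 2.62000000000000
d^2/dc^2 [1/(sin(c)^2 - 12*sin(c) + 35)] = 2*(-2*sin(c)^4 + 18*sin(c)^3 + sin(c)^2 - 246*sin(c) + 109)/(sin(c)^2 - 12*sin(c) + 35)^3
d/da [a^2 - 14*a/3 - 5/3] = 2*a - 14/3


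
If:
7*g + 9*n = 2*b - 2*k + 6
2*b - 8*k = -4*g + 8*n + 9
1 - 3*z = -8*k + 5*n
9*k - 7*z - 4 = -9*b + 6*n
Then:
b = 626*z/1573 + 1773/3146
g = 829*z/4719 + 5947/4719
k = 1429*z/4719 - 2011/9438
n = -545*z/4719 - 665/4719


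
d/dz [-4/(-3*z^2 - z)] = 4*(-6*z - 1)/(z^2*(3*z + 1)^2)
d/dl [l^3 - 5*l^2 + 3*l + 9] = 3*l^2 - 10*l + 3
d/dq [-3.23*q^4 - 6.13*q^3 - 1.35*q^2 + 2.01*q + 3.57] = -12.92*q^3 - 18.39*q^2 - 2.7*q + 2.01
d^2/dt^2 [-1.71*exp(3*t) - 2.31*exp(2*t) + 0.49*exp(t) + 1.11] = (-15.39*exp(2*t) - 9.24*exp(t) + 0.49)*exp(t)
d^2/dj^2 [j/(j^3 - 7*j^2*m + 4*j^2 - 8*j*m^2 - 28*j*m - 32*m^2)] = 2*(-j*(-3*j^2 + 14*j*m - 8*j + 8*m^2 + 28*m)^2 + (-3*j^2 + 14*j*m - j*(3*j - 7*m + 4) - 8*j + 8*m^2 + 28*m)*(-j^3 + 7*j^2*m - 4*j^2 + 8*j*m^2 + 28*j*m + 32*m^2))/(-j^3 + 7*j^2*m - 4*j^2 + 8*j*m^2 + 28*j*m + 32*m^2)^3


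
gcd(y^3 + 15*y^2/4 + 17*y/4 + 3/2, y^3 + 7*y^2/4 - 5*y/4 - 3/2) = y^2 + 11*y/4 + 3/2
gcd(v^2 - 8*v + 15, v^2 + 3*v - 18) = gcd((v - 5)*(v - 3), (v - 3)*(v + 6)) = v - 3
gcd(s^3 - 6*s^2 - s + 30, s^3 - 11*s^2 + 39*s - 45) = s^2 - 8*s + 15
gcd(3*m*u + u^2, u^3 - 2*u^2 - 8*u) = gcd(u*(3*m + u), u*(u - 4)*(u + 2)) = u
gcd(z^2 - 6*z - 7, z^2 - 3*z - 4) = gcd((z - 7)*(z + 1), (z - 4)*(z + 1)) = z + 1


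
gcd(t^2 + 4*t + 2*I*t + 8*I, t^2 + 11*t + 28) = t + 4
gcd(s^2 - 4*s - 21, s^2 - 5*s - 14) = s - 7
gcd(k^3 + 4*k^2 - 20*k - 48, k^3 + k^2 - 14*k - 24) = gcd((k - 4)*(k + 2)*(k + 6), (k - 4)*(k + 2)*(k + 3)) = k^2 - 2*k - 8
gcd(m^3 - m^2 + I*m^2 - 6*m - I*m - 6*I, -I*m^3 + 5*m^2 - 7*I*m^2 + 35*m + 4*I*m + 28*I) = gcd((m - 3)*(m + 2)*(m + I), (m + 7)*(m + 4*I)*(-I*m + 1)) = m + I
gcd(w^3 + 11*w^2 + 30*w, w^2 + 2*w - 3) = 1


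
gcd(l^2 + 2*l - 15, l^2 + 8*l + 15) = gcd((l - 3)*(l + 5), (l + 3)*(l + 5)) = l + 5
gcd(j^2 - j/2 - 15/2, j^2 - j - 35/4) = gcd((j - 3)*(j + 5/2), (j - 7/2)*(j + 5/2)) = j + 5/2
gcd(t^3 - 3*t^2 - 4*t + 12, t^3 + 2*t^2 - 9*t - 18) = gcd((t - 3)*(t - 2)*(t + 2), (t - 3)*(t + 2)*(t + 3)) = t^2 - t - 6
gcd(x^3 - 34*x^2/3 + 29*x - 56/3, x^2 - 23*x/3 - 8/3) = x - 8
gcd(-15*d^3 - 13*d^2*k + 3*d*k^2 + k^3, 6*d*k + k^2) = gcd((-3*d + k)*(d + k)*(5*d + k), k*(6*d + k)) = 1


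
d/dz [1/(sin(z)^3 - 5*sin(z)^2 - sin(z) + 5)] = (-3*sin(z)^2 + 10*sin(z) + 1)/((sin(z) - 5)^2*cos(z)^3)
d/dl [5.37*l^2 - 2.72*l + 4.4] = 10.74*l - 2.72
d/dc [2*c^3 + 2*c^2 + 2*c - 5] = 6*c^2 + 4*c + 2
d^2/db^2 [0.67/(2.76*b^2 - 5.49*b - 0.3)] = (10.207584*b^2 - 20.304216*b - 0.67*(5.52*b - 5.49)*(11.04*b - 10.98) - 1.10952)/(-2.76*b^2 + 5.49*b + 0.3)^3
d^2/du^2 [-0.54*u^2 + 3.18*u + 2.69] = -1.08000000000000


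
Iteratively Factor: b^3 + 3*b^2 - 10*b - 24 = (b + 2)*(b^2 + b - 12) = (b - 3)*(b + 2)*(b + 4)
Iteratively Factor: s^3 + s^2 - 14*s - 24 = (s + 2)*(s^2 - s - 12) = (s + 2)*(s + 3)*(s - 4)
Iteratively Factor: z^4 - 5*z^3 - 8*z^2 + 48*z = (z + 3)*(z^3 - 8*z^2 + 16*z) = z*(z + 3)*(z^2 - 8*z + 16) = z*(z - 4)*(z + 3)*(z - 4)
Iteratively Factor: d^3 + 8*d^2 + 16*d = (d + 4)*(d^2 + 4*d) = (d + 4)^2*(d)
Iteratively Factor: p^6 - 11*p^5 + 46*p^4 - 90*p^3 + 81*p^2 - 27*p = (p - 1)*(p^5 - 10*p^4 + 36*p^3 - 54*p^2 + 27*p) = p*(p - 1)*(p^4 - 10*p^3 + 36*p^2 - 54*p + 27) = p*(p - 3)*(p - 1)*(p^3 - 7*p^2 + 15*p - 9) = p*(p - 3)*(p - 1)^2*(p^2 - 6*p + 9) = p*(p - 3)^2*(p - 1)^2*(p - 3)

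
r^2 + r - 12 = (r - 3)*(r + 4)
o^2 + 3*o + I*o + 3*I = (o + 3)*(o + I)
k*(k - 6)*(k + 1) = k^3 - 5*k^2 - 6*k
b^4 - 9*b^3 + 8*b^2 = b^2*(b - 8)*(b - 1)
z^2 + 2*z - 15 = (z - 3)*(z + 5)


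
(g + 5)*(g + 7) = g^2 + 12*g + 35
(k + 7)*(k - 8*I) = k^2 + 7*k - 8*I*k - 56*I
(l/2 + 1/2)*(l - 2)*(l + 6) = l^3/2 + 5*l^2/2 - 4*l - 6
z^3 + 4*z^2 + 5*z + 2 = (z + 1)^2*(z + 2)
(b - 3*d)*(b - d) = b^2 - 4*b*d + 3*d^2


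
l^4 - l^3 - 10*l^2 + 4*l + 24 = (l - 3)*(l - 2)*(l + 2)^2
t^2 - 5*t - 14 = (t - 7)*(t + 2)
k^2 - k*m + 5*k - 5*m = (k + 5)*(k - m)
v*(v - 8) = v^2 - 8*v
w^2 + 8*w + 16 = (w + 4)^2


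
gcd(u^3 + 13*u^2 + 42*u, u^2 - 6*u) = u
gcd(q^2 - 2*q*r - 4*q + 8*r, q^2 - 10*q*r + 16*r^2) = q - 2*r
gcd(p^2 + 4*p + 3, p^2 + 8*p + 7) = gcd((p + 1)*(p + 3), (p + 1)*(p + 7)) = p + 1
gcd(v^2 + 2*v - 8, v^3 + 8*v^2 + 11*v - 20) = v + 4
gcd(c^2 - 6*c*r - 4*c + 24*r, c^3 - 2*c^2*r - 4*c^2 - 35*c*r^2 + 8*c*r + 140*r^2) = c - 4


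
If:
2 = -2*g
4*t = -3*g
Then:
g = -1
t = 3/4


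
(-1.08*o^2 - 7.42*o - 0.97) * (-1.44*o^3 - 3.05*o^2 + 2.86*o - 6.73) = 1.5552*o^5 + 13.9788*o^4 + 20.939*o^3 - 10.9943*o^2 + 47.1624*o + 6.5281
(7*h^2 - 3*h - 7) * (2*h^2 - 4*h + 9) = 14*h^4 - 34*h^3 + 61*h^2 + h - 63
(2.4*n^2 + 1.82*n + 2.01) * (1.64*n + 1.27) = 3.936*n^3 + 6.0328*n^2 + 5.6078*n + 2.5527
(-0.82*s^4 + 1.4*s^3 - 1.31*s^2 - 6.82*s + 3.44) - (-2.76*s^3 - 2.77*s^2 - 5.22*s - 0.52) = -0.82*s^4 + 4.16*s^3 + 1.46*s^2 - 1.6*s + 3.96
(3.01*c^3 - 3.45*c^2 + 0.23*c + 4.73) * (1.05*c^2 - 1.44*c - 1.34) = 3.1605*c^5 - 7.9569*c^4 + 1.1761*c^3 + 9.2583*c^2 - 7.1194*c - 6.3382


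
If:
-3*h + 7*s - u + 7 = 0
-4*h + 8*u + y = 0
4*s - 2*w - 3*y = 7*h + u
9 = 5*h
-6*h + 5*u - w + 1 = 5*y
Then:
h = 9/5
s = -83/775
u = 659/775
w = -1168/155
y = 308/775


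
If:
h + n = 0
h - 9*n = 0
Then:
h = 0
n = 0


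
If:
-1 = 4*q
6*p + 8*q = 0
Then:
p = 1/3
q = -1/4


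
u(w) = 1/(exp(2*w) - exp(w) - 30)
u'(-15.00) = 0.00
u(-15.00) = -0.03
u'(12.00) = 0.00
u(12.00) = 0.00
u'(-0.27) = -0.00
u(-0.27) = -0.03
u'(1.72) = -2.94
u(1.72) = -0.23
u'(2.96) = -0.01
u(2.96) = 0.00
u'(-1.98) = 0.00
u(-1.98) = -0.03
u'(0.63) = -0.01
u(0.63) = -0.04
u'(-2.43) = 0.00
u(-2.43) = -0.03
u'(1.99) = -0.38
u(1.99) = 0.06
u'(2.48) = -0.03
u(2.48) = 0.01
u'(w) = (-2*exp(2*w) + exp(w))/(exp(2*w) - exp(w) - 30)^2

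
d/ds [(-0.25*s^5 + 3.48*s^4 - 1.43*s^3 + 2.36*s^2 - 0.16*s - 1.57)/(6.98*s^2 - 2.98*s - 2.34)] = (-5.235*s^6 + 51.5608*s^5 - 38.1676*s^4 - 24.05*s^3 + 4.1226*s^2 + 10.8724*s - 4.3042)/(48.7204*s^4 - 41.6008*s^3 - 23.786*s^2 + 13.9464*s + 5.4756)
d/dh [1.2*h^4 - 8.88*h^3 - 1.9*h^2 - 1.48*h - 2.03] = 4.8*h^3 - 26.64*h^2 - 3.8*h - 1.48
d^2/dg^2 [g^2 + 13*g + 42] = 2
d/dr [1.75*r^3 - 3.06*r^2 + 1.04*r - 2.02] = 5.25*r^2 - 6.12*r + 1.04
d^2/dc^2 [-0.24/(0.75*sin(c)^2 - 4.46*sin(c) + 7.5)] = (0.54*sin(c)^4 - 2.4084*sin(c)^3 - 1.436016*sin(c)^2 + 12.8448*sin(c) - 6.847968)/(0.75*sin(c)^2 - 4.46*sin(c) + 7.5)^3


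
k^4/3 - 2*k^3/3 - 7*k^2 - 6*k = k*(k/3 + 1)*(k - 6)*(k + 1)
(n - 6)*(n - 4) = n^2 - 10*n + 24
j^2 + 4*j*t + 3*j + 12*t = (j + 3)*(j + 4*t)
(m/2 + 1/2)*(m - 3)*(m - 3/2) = m^3/2 - 7*m^2/4 + 9/4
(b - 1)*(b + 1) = b^2 - 1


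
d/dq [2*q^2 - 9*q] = 4*q - 9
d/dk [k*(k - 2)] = 2*k - 2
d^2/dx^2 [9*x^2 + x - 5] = 18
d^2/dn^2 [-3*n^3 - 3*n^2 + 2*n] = -18*n - 6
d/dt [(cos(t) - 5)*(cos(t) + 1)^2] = 3*(3 - cos(t))*(cos(t) + 1)*sin(t)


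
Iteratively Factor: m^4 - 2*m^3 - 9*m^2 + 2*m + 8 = (m - 1)*(m^3 - m^2 - 10*m - 8) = (m - 1)*(m + 2)*(m^2 - 3*m - 4) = (m - 4)*(m - 1)*(m + 2)*(m + 1)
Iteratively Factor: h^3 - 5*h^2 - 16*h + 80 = (h + 4)*(h^2 - 9*h + 20) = (h - 4)*(h + 4)*(h - 5)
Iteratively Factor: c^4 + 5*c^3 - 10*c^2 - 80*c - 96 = (c + 2)*(c^3 + 3*c^2 - 16*c - 48) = (c - 4)*(c + 2)*(c^2 + 7*c + 12) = (c - 4)*(c + 2)*(c + 3)*(c + 4)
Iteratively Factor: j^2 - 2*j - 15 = (j - 5)*(j + 3)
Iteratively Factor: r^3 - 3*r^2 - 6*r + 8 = (r - 4)*(r^2 + r - 2) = (r - 4)*(r + 2)*(r - 1)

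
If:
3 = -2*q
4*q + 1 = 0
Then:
No Solution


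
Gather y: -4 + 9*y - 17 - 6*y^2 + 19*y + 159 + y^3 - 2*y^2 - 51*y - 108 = y^3 - 8*y^2 - 23*y + 30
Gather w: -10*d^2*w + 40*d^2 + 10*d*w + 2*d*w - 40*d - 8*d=40*d^2 - 48*d + w*(-10*d^2 + 12*d)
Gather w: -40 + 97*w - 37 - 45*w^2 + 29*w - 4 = -45*w^2 + 126*w - 81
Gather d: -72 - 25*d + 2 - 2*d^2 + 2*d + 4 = -2*d^2 - 23*d - 66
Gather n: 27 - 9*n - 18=9 - 9*n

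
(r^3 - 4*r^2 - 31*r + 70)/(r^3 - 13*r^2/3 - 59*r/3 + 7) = 3*(r^2 + 3*r - 10)/(3*r^2 + 8*r - 3)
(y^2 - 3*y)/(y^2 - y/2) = 2*(y - 3)/(2*y - 1)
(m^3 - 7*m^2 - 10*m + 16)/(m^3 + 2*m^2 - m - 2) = (m - 8)/(m + 1)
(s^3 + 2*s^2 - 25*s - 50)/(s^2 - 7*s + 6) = (s^3 + 2*s^2 - 25*s - 50)/(s^2 - 7*s + 6)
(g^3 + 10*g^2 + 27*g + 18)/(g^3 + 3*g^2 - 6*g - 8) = (g^2 + 9*g + 18)/(g^2 + 2*g - 8)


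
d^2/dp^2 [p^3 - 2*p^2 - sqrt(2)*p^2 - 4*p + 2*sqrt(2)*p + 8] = 6*p - 4 - 2*sqrt(2)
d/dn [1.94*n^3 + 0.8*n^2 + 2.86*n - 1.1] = 5.82*n^2 + 1.6*n + 2.86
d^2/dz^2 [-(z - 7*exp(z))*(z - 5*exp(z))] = 12*z*exp(z) - 140*exp(2*z) + 24*exp(z) - 2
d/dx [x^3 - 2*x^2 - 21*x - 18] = 3*x^2 - 4*x - 21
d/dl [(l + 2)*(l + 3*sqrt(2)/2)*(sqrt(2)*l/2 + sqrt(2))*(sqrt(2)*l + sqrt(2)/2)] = (l/2 + 1)*((l + 2)*(2*l + 1) + (l + 2)*(2*l + 3*sqrt(2)) + (2*l + 1)*(2*l + 3*sqrt(2)))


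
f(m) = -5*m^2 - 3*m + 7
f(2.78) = -39.98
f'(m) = -10*m - 3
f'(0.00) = -3.00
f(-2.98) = -28.46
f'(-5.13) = 48.30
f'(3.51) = -38.10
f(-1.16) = 3.75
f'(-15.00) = 147.00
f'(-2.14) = 18.40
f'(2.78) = -30.80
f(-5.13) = -109.19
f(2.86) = -42.48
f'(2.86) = -31.60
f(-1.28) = 2.65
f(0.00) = 7.00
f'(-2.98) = 26.80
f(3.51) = -65.13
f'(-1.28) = 9.80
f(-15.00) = -1073.00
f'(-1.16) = 8.60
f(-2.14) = -9.48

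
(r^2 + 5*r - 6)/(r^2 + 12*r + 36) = (r - 1)/(r + 6)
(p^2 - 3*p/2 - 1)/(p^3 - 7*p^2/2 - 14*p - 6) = (p - 2)/(p^2 - 4*p - 12)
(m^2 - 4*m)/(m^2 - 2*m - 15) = m*(4 - m)/(-m^2 + 2*m + 15)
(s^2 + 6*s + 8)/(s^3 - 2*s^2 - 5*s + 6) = (s + 4)/(s^2 - 4*s + 3)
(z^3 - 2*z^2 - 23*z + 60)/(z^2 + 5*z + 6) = (z^3 - 2*z^2 - 23*z + 60)/(z^2 + 5*z + 6)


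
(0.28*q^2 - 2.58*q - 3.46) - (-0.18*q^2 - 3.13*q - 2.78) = 0.46*q^2 + 0.55*q - 0.68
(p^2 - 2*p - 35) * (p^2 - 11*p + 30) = p^4 - 13*p^3 + 17*p^2 + 325*p - 1050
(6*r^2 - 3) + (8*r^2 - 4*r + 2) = 14*r^2 - 4*r - 1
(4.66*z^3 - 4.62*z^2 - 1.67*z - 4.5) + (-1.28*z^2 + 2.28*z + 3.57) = 4.66*z^3 - 5.9*z^2 + 0.61*z - 0.93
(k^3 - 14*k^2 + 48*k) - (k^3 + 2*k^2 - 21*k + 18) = -16*k^2 + 69*k - 18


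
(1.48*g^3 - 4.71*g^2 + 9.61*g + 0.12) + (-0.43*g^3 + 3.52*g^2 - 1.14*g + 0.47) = 1.05*g^3 - 1.19*g^2 + 8.47*g + 0.59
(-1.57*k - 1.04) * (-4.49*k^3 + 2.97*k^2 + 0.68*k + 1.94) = 7.0493*k^4 + 0.00669999999999948*k^3 - 4.1564*k^2 - 3.753*k - 2.0176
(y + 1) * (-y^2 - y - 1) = -y^3 - 2*y^2 - 2*y - 1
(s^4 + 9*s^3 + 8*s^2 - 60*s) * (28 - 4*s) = -4*s^5 - 8*s^4 + 220*s^3 + 464*s^2 - 1680*s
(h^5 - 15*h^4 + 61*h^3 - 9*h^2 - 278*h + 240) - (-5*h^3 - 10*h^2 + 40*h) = h^5 - 15*h^4 + 66*h^3 + h^2 - 318*h + 240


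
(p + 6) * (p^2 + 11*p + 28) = p^3 + 17*p^2 + 94*p + 168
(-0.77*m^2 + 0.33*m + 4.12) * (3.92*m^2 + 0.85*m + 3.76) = -3.0184*m^4 + 0.6391*m^3 + 13.5357*m^2 + 4.7428*m + 15.4912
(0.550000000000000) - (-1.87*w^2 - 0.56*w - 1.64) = 1.87*w^2 + 0.56*w + 2.19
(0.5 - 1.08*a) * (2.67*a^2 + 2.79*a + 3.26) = -2.8836*a^3 - 1.6782*a^2 - 2.1258*a + 1.63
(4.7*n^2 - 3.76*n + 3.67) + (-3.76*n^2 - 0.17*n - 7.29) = 0.94*n^2 - 3.93*n - 3.62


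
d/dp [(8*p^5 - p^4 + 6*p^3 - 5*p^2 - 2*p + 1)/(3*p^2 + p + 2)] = (72*p^6 + 26*p^5 + 95*p^4 + 4*p^3 + 37*p^2 - 26*p - 5)/(9*p^4 + 6*p^3 + 13*p^2 + 4*p + 4)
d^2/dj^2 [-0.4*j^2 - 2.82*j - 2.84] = -0.800000000000000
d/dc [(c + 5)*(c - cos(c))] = c + (c + 5)*(sin(c) + 1) - cos(c)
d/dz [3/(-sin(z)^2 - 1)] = 12*sin(2*z)/(3 - cos(2*z))^2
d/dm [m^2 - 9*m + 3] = 2*m - 9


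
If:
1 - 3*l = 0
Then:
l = 1/3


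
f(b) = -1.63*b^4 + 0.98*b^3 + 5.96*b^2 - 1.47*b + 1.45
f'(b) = -6.52*b^3 + 2.94*b^2 + 11.92*b - 1.47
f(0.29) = 1.54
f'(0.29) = 2.08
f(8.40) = -7124.81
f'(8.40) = -3558.33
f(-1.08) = 6.54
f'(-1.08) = -2.70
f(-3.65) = -250.74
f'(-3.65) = 311.24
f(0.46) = 2.06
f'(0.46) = 4.00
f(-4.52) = -641.00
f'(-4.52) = 606.81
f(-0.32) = 2.48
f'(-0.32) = -4.77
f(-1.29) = 6.65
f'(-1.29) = 2.04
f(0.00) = 1.45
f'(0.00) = -1.47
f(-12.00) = -34615.79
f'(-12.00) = 11545.41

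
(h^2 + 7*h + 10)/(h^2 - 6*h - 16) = (h + 5)/(h - 8)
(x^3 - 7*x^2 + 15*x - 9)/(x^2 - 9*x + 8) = (x^2 - 6*x + 9)/(x - 8)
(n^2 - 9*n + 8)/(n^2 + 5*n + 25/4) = 4*(n^2 - 9*n + 8)/(4*n^2 + 20*n + 25)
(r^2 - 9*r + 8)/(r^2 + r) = (r^2 - 9*r + 8)/(r*(r + 1))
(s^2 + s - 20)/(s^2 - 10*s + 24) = (s + 5)/(s - 6)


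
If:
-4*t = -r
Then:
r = 4*t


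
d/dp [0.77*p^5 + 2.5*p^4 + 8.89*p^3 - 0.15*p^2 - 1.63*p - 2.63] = 3.85*p^4 + 10.0*p^3 + 26.67*p^2 - 0.3*p - 1.63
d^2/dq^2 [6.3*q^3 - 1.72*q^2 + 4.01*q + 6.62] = 37.8*q - 3.44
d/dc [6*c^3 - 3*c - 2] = 18*c^2 - 3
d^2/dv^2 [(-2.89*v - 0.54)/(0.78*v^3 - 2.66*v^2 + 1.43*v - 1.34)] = (-10.549656*v^5 + 32.0346*v^4 - 16.523684*v^3 - 62.786376*v^2 + 70.74456*v - 9.434576)/(0.474552*v^9 - 4.855032*v^8 + 19.16694*v^7 - 39.068648*v^6 + 51.820782*v^5 - 53.73003*v^4 + 37.708463*v^3 - 22.549386*v^2 + 7.703124*v - 2.406104)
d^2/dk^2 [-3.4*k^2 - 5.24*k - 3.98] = -6.80000000000000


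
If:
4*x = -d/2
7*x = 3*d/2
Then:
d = 0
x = 0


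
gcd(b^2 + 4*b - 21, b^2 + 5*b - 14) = b + 7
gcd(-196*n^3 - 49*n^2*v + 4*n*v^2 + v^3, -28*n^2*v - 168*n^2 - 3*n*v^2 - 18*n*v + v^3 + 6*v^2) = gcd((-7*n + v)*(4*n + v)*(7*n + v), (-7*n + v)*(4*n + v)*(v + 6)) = -28*n^2 - 3*n*v + v^2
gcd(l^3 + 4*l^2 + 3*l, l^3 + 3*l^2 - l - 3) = l^2 + 4*l + 3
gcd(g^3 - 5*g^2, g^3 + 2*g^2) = g^2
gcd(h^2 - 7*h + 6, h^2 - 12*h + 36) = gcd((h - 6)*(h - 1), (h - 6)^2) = h - 6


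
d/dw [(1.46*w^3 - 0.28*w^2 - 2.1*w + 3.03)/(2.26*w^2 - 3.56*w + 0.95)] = (3.2996*w^4 - 10.3952*w^3 + 9.9038*w^2 - 14.2276*w + 8.7918)/(5.1076*w^4 - 16.0912*w^3 + 16.9676*w^2 - 6.764*w + 0.9025)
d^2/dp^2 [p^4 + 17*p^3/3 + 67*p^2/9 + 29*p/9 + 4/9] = 12*p^2 + 34*p + 134/9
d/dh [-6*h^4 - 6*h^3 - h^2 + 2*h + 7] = -24*h^3 - 18*h^2 - 2*h + 2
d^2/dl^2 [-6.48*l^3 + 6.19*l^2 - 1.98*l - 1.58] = 12.38 - 38.88*l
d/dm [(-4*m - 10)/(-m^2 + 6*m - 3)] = 4*(-m^2 - 5*m + 18)/(m^4 - 12*m^3 + 42*m^2 - 36*m + 9)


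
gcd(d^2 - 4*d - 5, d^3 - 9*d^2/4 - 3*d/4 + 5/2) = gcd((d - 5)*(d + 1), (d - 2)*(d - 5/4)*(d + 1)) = d + 1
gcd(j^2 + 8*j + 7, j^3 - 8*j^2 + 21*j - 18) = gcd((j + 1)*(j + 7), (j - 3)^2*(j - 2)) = 1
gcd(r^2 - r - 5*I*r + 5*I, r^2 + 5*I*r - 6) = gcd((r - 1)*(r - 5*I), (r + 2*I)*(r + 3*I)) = 1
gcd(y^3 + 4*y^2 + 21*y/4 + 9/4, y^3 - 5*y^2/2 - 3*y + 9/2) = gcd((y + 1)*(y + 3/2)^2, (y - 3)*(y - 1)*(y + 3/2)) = y + 3/2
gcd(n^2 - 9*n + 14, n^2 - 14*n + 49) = n - 7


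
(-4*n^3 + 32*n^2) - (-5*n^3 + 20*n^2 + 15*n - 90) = n^3 + 12*n^2 - 15*n + 90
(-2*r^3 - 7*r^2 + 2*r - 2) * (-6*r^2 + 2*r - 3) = 12*r^5 + 38*r^4 - 20*r^3 + 37*r^2 - 10*r + 6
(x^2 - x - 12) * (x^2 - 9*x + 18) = x^4 - 10*x^3 + 15*x^2 + 90*x - 216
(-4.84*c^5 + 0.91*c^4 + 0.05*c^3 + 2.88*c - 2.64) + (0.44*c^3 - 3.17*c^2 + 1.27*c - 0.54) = -4.84*c^5 + 0.91*c^4 + 0.49*c^3 - 3.17*c^2 + 4.15*c - 3.18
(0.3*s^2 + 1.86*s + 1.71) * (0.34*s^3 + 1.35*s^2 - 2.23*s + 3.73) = 0.102*s^5 + 1.0374*s^4 + 2.4234*s^3 - 0.7203*s^2 + 3.1245*s + 6.3783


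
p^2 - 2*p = p*(p - 2)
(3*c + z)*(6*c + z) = 18*c^2 + 9*c*z + z^2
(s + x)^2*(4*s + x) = 4*s^3 + 9*s^2*x + 6*s*x^2 + x^3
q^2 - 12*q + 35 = (q - 7)*(q - 5)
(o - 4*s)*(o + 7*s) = o^2 + 3*o*s - 28*s^2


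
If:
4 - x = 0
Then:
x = 4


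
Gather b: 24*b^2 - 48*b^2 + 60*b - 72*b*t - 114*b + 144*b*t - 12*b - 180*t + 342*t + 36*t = -24*b^2 + b*(72*t - 66) + 198*t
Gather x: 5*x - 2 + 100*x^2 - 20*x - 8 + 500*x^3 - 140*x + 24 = 500*x^3 + 100*x^2 - 155*x + 14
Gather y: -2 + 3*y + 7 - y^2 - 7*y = -y^2 - 4*y + 5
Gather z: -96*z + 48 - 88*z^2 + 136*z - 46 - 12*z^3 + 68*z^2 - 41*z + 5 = -12*z^3 - 20*z^2 - z + 7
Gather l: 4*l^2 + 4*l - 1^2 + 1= 4*l^2 + 4*l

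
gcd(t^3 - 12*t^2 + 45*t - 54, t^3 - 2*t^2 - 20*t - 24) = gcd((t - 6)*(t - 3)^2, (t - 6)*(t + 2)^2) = t - 6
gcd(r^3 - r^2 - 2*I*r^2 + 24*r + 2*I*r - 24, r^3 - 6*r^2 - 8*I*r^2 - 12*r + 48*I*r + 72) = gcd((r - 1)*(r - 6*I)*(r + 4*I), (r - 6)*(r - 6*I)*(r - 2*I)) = r - 6*I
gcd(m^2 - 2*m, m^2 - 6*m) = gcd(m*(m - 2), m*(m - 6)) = m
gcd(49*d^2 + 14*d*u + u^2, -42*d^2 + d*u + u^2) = 7*d + u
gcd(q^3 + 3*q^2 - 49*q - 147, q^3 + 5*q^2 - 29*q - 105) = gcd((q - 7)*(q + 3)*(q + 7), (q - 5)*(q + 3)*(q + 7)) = q^2 + 10*q + 21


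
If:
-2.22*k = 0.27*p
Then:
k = -0.121621621621622*p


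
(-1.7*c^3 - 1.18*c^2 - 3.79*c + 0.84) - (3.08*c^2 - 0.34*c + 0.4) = -1.7*c^3 - 4.26*c^2 - 3.45*c + 0.44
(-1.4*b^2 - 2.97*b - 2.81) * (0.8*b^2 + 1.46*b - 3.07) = -1.12*b^4 - 4.42*b^3 - 2.2862*b^2 + 5.0153*b + 8.6267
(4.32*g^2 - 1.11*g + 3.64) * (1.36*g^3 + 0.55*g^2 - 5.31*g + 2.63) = 5.8752*g^5 + 0.8664*g^4 - 18.5993*g^3 + 19.2577*g^2 - 22.2477*g + 9.5732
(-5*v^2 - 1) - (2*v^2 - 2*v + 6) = -7*v^2 + 2*v - 7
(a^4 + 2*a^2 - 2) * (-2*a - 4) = -2*a^5 - 4*a^4 - 4*a^3 - 8*a^2 + 4*a + 8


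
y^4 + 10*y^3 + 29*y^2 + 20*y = y*(y + 1)*(y + 4)*(y + 5)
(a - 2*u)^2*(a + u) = a^3 - 3*a^2*u + 4*u^3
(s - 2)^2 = s^2 - 4*s + 4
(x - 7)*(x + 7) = x^2 - 49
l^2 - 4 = (l - 2)*(l + 2)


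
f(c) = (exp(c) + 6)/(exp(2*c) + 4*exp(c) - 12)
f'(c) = (exp(c) + 6)*(-2*exp(2*c) - 4*exp(c))/(exp(2*c) + 4*exp(c) - 12)^2 + exp(c)/(exp(2*c) + 4*exp(c) - 12) = -exp(c)/(exp(2*c) - 4*exp(c) + 4)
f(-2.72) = -0.52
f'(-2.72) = -0.02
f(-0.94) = -0.62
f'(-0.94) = -0.15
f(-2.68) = -0.52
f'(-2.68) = -0.02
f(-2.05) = -0.53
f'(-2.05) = -0.04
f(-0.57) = -0.70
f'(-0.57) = -0.27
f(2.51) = 0.10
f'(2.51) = -0.12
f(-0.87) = -0.63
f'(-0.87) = -0.17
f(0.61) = -6.27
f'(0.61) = -72.28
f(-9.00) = -0.50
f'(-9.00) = 0.00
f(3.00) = 0.06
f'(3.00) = -0.06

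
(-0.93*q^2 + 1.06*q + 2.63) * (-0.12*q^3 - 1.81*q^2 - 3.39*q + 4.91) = 0.1116*q^5 + 1.5561*q^4 + 0.9185*q^3 - 12.92*q^2 - 3.7111*q + 12.9133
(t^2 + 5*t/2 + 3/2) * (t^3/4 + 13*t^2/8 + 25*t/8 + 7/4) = t^5/4 + 9*t^4/4 + 121*t^3/16 + 12*t^2 + 145*t/16 + 21/8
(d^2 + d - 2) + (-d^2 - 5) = d - 7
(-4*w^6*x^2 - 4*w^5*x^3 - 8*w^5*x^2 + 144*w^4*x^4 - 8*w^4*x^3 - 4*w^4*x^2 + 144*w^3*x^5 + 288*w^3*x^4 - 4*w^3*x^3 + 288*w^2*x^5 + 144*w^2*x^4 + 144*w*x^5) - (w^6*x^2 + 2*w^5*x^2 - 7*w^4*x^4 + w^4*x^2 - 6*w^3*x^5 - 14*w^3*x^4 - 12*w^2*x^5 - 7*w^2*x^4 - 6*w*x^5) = -5*w^6*x^2 - 4*w^5*x^3 - 10*w^5*x^2 + 151*w^4*x^4 - 8*w^4*x^3 - 5*w^4*x^2 + 150*w^3*x^5 + 302*w^3*x^4 - 4*w^3*x^3 + 300*w^2*x^5 + 151*w^2*x^4 + 150*w*x^5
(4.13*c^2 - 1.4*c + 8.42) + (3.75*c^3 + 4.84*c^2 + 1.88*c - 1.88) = 3.75*c^3 + 8.97*c^2 + 0.48*c + 6.54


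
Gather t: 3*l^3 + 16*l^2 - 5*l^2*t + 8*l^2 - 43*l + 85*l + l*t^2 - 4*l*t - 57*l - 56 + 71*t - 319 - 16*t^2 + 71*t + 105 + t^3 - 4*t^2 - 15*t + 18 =3*l^3 + 24*l^2 - 15*l + t^3 + t^2*(l - 20) + t*(-5*l^2 - 4*l + 127) - 252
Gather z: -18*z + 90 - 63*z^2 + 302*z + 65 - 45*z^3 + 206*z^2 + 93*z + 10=-45*z^3 + 143*z^2 + 377*z + 165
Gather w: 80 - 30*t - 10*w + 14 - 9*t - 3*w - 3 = -39*t - 13*w + 91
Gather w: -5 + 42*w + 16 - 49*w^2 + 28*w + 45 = -49*w^2 + 70*w + 56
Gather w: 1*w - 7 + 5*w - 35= 6*w - 42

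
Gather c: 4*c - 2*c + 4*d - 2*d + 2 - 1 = 2*c + 2*d + 1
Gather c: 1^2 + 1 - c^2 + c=-c^2 + c + 2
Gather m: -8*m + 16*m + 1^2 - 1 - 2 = 8*m - 2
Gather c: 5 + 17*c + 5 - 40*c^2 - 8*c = -40*c^2 + 9*c + 10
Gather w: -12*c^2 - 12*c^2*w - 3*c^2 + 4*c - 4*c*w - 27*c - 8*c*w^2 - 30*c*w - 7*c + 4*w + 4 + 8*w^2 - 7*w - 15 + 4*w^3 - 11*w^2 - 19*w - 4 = -15*c^2 - 30*c + 4*w^3 + w^2*(-8*c - 3) + w*(-12*c^2 - 34*c - 22) - 15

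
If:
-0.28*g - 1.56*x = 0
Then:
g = -5.57142857142857*x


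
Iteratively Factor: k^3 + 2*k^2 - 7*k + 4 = (k - 1)*(k^2 + 3*k - 4) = (k - 1)^2*(k + 4)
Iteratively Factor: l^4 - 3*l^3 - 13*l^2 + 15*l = (l - 1)*(l^3 - 2*l^2 - 15*l) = (l - 1)*(l + 3)*(l^2 - 5*l) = (l - 5)*(l - 1)*(l + 3)*(l)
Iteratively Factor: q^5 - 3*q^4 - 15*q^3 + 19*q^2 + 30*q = (q - 2)*(q^4 - q^3 - 17*q^2 - 15*q) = q*(q - 2)*(q^3 - q^2 - 17*q - 15) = q*(q - 2)*(q + 3)*(q^2 - 4*q - 5) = q*(q - 2)*(q + 1)*(q + 3)*(q - 5)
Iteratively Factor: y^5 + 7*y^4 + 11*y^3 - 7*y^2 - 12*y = (y)*(y^4 + 7*y^3 + 11*y^2 - 7*y - 12) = y*(y - 1)*(y^3 + 8*y^2 + 19*y + 12) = y*(y - 1)*(y + 1)*(y^2 + 7*y + 12) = y*(y - 1)*(y + 1)*(y + 4)*(y + 3)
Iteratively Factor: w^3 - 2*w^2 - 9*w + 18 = (w + 3)*(w^2 - 5*w + 6) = (w - 3)*(w + 3)*(w - 2)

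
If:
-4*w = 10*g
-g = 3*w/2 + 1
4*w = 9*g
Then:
No Solution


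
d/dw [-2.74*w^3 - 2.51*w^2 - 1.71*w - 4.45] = -8.22*w^2 - 5.02*w - 1.71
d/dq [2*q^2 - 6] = 4*q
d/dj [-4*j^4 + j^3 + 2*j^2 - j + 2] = -16*j^3 + 3*j^2 + 4*j - 1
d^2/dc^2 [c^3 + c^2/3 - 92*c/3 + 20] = 6*c + 2/3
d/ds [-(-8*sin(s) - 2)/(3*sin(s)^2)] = -4*(2*sin(s) + 1)*cos(s)/(3*sin(s)^3)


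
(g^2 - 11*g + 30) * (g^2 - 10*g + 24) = g^4 - 21*g^3 + 164*g^2 - 564*g + 720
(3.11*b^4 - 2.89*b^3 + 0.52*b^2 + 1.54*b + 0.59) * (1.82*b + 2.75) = 5.6602*b^5 + 3.2927*b^4 - 7.0011*b^3 + 4.2328*b^2 + 5.3088*b + 1.6225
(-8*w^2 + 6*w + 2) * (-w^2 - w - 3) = 8*w^4 + 2*w^3 + 16*w^2 - 20*w - 6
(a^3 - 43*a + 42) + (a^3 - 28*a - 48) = 2*a^3 - 71*a - 6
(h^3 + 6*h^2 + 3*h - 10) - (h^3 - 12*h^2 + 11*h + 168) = 18*h^2 - 8*h - 178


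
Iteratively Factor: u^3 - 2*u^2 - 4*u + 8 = (u + 2)*(u^2 - 4*u + 4) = (u - 2)*(u + 2)*(u - 2)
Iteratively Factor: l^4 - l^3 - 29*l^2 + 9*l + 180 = (l + 3)*(l^3 - 4*l^2 - 17*l + 60) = (l + 3)*(l + 4)*(l^2 - 8*l + 15) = (l - 5)*(l + 3)*(l + 4)*(l - 3)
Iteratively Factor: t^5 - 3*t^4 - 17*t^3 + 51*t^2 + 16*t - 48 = (t + 1)*(t^4 - 4*t^3 - 13*t^2 + 64*t - 48) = (t - 3)*(t + 1)*(t^3 - t^2 - 16*t + 16) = (t - 3)*(t - 1)*(t + 1)*(t^2 - 16) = (t - 4)*(t - 3)*(t - 1)*(t + 1)*(t + 4)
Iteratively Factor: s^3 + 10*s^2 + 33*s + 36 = (s + 3)*(s^2 + 7*s + 12) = (s + 3)*(s + 4)*(s + 3)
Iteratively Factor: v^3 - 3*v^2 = (v - 3)*(v^2) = v*(v - 3)*(v)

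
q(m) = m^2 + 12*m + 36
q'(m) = 2*m + 12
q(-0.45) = 30.80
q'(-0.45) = 11.10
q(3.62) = 92.54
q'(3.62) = 19.24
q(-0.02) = 35.76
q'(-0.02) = 11.96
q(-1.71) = 18.40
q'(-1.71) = 8.58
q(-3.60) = 5.76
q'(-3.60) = 4.80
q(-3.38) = 6.86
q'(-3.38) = 5.24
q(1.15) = 51.12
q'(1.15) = 14.30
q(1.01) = 49.14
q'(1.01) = 14.02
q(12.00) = 324.00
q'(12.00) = 36.00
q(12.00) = 324.00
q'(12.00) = 36.00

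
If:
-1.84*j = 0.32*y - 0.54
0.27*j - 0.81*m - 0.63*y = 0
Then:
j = 0.293478260869565 - 0.173913043478261*y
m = 0.0978260869565217 - 0.835748792270531*y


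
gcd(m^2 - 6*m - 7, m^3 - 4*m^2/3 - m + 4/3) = m + 1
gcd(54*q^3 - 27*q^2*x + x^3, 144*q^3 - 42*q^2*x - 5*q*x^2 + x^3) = -18*q^2 + 3*q*x + x^2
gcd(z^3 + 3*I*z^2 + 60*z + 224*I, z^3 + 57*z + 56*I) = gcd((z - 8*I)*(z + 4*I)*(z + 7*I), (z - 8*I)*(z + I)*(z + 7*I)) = z^2 - I*z + 56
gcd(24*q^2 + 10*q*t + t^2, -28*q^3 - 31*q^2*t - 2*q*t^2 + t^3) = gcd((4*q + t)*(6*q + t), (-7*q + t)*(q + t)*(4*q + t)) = 4*q + t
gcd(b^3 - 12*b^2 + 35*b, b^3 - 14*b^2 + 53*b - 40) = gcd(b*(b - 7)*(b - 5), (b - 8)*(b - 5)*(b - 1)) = b - 5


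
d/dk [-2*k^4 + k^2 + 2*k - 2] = -8*k^3 + 2*k + 2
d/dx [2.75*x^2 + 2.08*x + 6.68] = 5.5*x + 2.08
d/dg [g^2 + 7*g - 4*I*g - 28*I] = 2*g + 7 - 4*I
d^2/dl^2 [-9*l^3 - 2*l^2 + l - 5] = -54*l - 4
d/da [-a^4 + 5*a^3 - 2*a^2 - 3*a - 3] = -4*a^3 + 15*a^2 - 4*a - 3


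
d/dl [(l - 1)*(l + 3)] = 2*l + 2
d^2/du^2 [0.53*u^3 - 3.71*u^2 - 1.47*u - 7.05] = 3.18*u - 7.42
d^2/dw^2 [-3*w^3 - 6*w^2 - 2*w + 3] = -18*w - 12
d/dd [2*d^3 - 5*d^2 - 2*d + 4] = 6*d^2 - 10*d - 2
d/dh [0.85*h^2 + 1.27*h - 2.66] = 1.7*h + 1.27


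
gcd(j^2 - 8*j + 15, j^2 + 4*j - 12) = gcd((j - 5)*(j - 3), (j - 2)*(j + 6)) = 1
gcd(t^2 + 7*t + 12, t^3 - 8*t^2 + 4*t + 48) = 1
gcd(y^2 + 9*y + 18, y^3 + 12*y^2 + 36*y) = y + 6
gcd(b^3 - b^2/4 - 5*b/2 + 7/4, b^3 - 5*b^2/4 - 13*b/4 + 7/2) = b^2 + 3*b/4 - 7/4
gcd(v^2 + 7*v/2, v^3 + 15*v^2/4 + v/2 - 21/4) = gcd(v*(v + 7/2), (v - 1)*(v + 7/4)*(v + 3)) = 1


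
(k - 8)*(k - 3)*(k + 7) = k^3 - 4*k^2 - 53*k + 168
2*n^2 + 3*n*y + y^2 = (n + y)*(2*n + y)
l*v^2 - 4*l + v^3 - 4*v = (l + v)*(v - 2)*(v + 2)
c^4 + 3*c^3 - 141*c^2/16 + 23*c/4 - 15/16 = (c - 1)*(c - 3/4)*(c - 1/4)*(c + 5)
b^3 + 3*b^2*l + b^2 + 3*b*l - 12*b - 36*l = (b - 3)*(b + 4)*(b + 3*l)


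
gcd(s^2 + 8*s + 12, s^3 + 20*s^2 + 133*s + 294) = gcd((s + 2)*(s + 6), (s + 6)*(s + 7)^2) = s + 6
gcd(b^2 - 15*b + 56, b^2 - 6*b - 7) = b - 7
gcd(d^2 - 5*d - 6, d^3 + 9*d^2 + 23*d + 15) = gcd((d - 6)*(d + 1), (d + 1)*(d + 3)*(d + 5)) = d + 1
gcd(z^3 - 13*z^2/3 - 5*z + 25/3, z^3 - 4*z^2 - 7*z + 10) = z^2 - 6*z + 5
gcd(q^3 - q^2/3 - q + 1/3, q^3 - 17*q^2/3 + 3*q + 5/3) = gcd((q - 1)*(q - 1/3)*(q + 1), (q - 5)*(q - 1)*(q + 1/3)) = q - 1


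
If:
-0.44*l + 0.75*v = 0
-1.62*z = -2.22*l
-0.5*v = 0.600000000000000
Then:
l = -2.05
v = -1.20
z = -2.80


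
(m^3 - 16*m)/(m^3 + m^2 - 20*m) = (m + 4)/(m + 5)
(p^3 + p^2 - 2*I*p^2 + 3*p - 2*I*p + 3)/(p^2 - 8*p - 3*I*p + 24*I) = (p^2 + p*(1 + I) + I)/(p - 8)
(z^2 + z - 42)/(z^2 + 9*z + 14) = (z - 6)/(z + 2)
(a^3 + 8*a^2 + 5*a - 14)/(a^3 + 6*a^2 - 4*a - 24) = (a^2 + 6*a - 7)/(a^2 + 4*a - 12)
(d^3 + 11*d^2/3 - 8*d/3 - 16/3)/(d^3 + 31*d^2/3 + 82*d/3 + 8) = (3*d^2 - d - 4)/(3*d^2 + 19*d + 6)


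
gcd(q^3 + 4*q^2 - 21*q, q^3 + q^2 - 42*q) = q^2 + 7*q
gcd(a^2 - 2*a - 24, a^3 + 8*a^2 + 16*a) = a + 4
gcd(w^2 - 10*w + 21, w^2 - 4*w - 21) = w - 7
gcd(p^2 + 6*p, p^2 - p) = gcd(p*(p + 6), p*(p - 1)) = p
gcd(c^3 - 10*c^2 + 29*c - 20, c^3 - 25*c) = c - 5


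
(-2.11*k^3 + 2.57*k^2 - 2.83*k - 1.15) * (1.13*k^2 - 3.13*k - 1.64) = -2.3843*k^5 + 9.5084*k^4 - 7.7816*k^3 + 3.3436*k^2 + 8.2407*k + 1.886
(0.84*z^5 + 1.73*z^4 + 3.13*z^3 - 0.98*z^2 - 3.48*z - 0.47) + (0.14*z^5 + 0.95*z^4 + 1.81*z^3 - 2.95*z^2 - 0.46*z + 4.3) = 0.98*z^5 + 2.68*z^4 + 4.94*z^3 - 3.93*z^2 - 3.94*z + 3.83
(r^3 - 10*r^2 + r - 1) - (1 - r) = r^3 - 10*r^2 + 2*r - 2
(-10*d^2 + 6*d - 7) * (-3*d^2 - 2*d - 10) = 30*d^4 + 2*d^3 + 109*d^2 - 46*d + 70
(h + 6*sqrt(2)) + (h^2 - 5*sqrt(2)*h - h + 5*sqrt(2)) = h^2 - 5*sqrt(2)*h + 11*sqrt(2)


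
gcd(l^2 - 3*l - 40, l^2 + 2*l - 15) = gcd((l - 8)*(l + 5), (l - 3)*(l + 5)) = l + 5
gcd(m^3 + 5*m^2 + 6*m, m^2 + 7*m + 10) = m + 2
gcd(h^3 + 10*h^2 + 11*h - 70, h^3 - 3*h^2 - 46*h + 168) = h + 7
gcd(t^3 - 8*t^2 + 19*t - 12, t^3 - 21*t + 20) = t^2 - 5*t + 4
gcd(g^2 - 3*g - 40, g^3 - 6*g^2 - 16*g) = g - 8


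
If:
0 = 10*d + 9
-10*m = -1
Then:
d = -9/10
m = 1/10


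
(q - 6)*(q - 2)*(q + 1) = q^3 - 7*q^2 + 4*q + 12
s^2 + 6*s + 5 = (s + 1)*(s + 5)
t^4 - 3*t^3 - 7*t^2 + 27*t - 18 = (t - 3)*(t - 2)*(t - 1)*(t + 3)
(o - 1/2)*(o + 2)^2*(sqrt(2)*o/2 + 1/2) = sqrt(2)*o^4/2 + o^3/2 + 7*sqrt(2)*o^3/4 + sqrt(2)*o^2 + 7*o^2/4 - sqrt(2)*o + o - 1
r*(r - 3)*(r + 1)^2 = r^4 - r^3 - 5*r^2 - 3*r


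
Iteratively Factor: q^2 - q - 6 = (q - 3)*(q + 2)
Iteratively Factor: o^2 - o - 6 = (o - 3)*(o + 2)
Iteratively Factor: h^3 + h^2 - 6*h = (h + 3)*(h^2 - 2*h) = h*(h + 3)*(h - 2)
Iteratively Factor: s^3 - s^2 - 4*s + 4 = (s - 2)*(s^2 + s - 2) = (s - 2)*(s - 1)*(s + 2)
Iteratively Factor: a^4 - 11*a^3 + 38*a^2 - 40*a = (a - 4)*(a^3 - 7*a^2 + 10*a) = a*(a - 4)*(a^2 - 7*a + 10) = a*(a - 5)*(a - 4)*(a - 2)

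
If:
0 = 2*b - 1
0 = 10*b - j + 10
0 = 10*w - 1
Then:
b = 1/2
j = 15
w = 1/10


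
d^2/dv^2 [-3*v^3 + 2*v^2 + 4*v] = 4 - 18*v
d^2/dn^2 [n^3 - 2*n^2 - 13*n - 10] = 6*n - 4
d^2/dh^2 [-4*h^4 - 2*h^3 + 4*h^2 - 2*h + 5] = -48*h^2 - 12*h + 8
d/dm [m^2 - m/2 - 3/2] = 2*m - 1/2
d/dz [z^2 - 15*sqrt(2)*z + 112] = 2*z - 15*sqrt(2)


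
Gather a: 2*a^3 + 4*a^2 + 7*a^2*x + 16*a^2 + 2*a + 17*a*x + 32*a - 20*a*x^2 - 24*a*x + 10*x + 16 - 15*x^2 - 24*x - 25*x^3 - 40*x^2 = 2*a^3 + a^2*(7*x + 20) + a*(-20*x^2 - 7*x + 34) - 25*x^3 - 55*x^2 - 14*x + 16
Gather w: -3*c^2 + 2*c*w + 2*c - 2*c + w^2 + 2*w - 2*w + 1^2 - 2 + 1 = -3*c^2 + 2*c*w + w^2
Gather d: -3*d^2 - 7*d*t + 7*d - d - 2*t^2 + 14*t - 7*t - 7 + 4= -3*d^2 + d*(6 - 7*t) - 2*t^2 + 7*t - 3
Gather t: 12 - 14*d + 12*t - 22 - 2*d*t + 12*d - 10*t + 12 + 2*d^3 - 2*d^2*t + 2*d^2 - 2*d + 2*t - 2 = 2*d^3 + 2*d^2 - 4*d + t*(-2*d^2 - 2*d + 4)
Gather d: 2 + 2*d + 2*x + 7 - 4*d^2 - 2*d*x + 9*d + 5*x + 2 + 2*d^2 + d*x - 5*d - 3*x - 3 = -2*d^2 + d*(6 - x) + 4*x + 8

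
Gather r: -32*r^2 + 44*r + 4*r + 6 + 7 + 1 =-32*r^2 + 48*r + 14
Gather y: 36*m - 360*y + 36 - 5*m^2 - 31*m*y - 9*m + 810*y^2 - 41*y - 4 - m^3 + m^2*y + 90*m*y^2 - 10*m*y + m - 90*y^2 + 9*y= -m^3 - 5*m^2 + 28*m + y^2*(90*m + 720) + y*(m^2 - 41*m - 392) + 32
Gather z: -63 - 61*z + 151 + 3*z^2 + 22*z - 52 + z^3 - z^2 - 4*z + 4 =z^3 + 2*z^2 - 43*z + 40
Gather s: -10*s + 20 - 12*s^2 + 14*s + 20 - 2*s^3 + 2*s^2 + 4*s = -2*s^3 - 10*s^2 + 8*s + 40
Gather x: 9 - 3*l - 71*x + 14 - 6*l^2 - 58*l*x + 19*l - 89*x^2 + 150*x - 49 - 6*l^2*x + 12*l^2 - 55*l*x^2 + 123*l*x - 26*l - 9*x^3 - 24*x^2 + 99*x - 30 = 6*l^2 - 10*l - 9*x^3 + x^2*(-55*l - 113) + x*(-6*l^2 + 65*l + 178) - 56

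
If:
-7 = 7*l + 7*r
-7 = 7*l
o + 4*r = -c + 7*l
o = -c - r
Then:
No Solution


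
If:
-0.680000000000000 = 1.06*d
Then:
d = -0.64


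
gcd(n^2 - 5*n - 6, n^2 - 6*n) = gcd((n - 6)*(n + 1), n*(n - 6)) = n - 6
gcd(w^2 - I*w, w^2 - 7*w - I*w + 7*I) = w - I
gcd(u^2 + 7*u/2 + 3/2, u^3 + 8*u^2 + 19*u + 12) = u + 3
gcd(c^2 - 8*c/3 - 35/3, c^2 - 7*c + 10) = c - 5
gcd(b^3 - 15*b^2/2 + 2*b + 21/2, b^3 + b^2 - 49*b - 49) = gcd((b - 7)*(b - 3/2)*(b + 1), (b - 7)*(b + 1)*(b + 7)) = b^2 - 6*b - 7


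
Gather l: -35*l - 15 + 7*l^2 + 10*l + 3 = 7*l^2 - 25*l - 12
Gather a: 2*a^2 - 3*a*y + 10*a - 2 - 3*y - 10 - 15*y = 2*a^2 + a*(10 - 3*y) - 18*y - 12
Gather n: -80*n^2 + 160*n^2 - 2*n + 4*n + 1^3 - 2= 80*n^2 + 2*n - 1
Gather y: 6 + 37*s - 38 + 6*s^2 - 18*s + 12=6*s^2 + 19*s - 20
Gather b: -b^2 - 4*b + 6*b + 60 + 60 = -b^2 + 2*b + 120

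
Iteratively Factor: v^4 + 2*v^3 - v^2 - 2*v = (v)*(v^3 + 2*v^2 - v - 2) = v*(v + 1)*(v^2 + v - 2) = v*(v + 1)*(v + 2)*(v - 1)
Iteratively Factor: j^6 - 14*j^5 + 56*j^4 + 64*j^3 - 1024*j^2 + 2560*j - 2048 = (j - 2)*(j^5 - 12*j^4 + 32*j^3 + 128*j^2 - 768*j + 1024) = (j - 4)*(j - 2)*(j^4 - 8*j^3 + 128*j - 256) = (j - 4)^2*(j - 2)*(j^3 - 4*j^2 - 16*j + 64) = (j - 4)^2*(j - 2)*(j + 4)*(j^2 - 8*j + 16) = (j - 4)^3*(j - 2)*(j + 4)*(j - 4)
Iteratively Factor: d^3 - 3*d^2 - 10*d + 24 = (d - 2)*(d^2 - d - 12) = (d - 2)*(d + 3)*(d - 4)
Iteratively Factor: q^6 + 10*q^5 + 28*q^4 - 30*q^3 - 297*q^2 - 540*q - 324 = (q - 3)*(q^5 + 13*q^4 + 67*q^3 + 171*q^2 + 216*q + 108) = (q - 3)*(q + 2)*(q^4 + 11*q^3 + 45*q^2 + 81*q + 54) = (q - 3)*(q + 2)^2*(q^3 + 9*q^2 + 27*q + 27) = (q - 3)*(q + 2)^2*(q + 3)*(q^2 + 6*q + 9) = (q - 3)*(q + 2)^2*(q + 3)^2*(q + 3)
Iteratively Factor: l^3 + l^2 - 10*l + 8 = (l - 2)*(l^2 + 3*l - 4) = (l - 2)*(l + 4)*(l - 1)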